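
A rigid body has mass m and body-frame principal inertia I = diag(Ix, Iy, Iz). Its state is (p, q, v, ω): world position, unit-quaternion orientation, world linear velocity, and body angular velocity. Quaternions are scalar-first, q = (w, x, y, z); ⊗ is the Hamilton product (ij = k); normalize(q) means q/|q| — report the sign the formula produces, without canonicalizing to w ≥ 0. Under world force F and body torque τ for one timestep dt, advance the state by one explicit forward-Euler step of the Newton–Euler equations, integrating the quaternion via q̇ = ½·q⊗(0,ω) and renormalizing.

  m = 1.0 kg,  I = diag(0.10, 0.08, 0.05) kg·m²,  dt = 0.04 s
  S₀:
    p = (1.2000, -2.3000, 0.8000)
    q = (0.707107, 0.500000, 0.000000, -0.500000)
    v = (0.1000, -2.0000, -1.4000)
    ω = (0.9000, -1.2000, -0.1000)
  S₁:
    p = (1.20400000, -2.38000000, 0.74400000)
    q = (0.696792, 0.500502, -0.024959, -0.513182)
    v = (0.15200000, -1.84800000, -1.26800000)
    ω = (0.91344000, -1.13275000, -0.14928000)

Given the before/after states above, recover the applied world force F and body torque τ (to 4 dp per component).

ω₁ − ω₀ = (0.01344000, 0.06725000, -0.04928000)
applied torque τ = (0.0300, 0.1300, -0.0400)
velocity change Δv = (0.05200000, 0.15200000, 0.13200000)
applied force F = (1.3000, 3.8000, 3.3000)

F = (1.3000, 3.8000, 3.3000)
τ = (0.0300, 0.1300, -0.0400)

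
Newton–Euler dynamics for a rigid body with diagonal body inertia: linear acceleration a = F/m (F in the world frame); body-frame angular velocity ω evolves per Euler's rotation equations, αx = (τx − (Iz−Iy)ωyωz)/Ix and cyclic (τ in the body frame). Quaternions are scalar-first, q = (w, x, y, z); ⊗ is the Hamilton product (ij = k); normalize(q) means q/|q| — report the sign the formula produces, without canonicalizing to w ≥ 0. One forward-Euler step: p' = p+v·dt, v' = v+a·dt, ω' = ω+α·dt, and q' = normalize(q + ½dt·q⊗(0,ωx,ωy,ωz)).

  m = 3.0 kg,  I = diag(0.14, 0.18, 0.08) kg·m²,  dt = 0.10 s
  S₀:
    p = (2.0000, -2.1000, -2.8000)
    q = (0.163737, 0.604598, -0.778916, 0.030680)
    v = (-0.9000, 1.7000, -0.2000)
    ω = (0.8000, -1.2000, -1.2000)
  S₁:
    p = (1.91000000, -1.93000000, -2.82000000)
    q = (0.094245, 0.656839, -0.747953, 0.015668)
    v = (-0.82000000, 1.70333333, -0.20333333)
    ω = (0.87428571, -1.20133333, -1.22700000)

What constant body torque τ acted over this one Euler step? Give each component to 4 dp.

τ = (-0.0400, -0.0600, -0.0600)

Δω = ω₁−ω₀ = (0.07428571, -0.00133333, -0.02700000)
gyro term ω₀×Iω₀ = (-0.1440, -0.0576, -0.0384)
applied torque τ = (-0.0400, -0.0600, -0.0600)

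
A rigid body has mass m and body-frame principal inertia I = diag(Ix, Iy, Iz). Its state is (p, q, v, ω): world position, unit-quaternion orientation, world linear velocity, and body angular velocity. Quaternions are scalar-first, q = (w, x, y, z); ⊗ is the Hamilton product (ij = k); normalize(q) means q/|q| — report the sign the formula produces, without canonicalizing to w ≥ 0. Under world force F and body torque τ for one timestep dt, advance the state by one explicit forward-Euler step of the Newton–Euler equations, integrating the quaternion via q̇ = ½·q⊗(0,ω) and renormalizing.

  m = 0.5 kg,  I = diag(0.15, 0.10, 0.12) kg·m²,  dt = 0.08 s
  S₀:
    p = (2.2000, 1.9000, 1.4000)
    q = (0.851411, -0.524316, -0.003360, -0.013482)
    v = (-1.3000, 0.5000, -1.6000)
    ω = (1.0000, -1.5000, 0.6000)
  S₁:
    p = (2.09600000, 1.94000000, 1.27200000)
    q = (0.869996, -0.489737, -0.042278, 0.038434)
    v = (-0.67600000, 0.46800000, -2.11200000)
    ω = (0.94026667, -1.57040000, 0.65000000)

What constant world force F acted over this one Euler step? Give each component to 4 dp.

Δv = v₁−v₀ = (0.62400000, -0.03200000, -0.51200000)
applied force F = (3.9000, -0.2000, -3.2000)

F = (3.9000, -0.2000, -3.2000)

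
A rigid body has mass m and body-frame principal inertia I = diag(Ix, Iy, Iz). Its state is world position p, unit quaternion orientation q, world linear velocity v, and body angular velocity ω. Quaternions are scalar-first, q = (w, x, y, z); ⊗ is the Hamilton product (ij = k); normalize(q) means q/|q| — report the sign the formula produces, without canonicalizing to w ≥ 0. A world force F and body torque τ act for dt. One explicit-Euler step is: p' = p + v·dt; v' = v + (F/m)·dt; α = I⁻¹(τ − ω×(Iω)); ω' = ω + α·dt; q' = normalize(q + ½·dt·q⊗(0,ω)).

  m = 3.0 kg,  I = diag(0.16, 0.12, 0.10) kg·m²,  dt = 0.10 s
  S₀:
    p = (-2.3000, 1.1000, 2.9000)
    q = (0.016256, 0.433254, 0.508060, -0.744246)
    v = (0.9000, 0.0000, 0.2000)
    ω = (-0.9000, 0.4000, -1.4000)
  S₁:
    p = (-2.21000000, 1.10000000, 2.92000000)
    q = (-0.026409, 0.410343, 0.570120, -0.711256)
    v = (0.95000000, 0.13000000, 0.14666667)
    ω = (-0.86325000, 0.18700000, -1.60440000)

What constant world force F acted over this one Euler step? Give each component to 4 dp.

v₁ − v₀ = (0.05000000, 0.13000000, -0.05333333)
m·(v₁−v₀)/dt = (1.5000, 3.9000, -1.6000)

F = (1.5000, 3.9000, -1.6000)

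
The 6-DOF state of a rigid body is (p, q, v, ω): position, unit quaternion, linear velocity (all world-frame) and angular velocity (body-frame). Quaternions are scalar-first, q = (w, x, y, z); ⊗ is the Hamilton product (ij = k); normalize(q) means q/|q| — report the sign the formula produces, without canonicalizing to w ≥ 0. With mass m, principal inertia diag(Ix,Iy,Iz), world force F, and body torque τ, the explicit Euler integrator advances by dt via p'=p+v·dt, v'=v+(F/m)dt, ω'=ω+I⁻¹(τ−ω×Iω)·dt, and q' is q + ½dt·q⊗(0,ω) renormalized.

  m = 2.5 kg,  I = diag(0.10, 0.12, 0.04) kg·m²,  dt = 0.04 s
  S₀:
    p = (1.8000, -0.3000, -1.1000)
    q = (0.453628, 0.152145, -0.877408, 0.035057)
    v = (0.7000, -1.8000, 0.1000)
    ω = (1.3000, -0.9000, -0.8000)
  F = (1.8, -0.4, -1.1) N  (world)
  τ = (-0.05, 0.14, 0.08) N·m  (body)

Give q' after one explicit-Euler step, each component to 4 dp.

q⊗(0,ω) = (-0.9594101, 1.3231941, -0.2409751, 0.6407975)
updated quaternion q' = (0.4342, 0.1785, -0.8817, 0.0478)

q' = (0.4342, 0.1785, -0.8817, 0.0478)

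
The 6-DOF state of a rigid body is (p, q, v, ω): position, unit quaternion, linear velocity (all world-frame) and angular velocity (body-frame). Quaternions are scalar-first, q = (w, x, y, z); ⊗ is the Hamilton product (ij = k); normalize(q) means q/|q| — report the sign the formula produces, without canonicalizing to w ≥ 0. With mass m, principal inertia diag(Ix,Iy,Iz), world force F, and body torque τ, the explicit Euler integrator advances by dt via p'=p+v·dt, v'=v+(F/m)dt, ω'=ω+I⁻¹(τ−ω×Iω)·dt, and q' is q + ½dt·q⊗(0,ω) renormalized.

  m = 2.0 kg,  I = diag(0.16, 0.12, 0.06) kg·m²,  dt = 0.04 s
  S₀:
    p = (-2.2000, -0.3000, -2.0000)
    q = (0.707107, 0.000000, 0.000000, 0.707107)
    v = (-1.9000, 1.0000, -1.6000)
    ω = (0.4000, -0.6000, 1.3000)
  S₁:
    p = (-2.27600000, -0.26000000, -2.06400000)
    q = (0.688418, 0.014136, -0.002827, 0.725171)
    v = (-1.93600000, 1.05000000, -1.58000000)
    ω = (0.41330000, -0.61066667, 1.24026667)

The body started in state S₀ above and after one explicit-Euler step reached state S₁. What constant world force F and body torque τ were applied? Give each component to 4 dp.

v₁ − v₀ = (-0.03600000, 0.05000000, 0.02000000)
F = m·Δv/dt = (-1.8000, 2.5000, 1.0000)
ω₁ − ω₀ = (0.01330000, -0.01066667, -0.05973333)
precession coupling = (0.0468, 0.0520, 0.0096)
I·α + gyro = (0.1000, 0.0200, -0.0800)

F = (-1.8000, 2.5000, 1.0000)
τ = (0.1000, 0.0200, -0.0800)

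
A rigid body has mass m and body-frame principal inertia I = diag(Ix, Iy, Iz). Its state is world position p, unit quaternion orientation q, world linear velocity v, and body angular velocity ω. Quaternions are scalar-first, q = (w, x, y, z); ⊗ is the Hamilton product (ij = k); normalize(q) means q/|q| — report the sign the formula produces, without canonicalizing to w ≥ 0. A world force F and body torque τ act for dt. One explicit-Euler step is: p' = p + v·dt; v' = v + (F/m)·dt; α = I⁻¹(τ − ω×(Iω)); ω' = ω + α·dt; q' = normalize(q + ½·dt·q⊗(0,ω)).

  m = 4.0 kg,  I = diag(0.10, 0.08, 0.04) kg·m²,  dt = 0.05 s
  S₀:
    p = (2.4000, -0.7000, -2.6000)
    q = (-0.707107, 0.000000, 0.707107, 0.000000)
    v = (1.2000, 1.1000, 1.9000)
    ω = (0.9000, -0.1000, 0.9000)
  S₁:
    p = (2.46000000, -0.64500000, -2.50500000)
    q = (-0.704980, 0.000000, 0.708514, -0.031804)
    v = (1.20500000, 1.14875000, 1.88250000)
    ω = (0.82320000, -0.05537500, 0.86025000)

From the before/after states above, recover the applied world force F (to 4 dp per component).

velocity change Δv = (0.00500000, 0.04875000, -0.01750000)
F = m·Δv/dt = (0.4000, 3.9000, -1.4000)

F = (0.4000, 3.9000, -1.4000)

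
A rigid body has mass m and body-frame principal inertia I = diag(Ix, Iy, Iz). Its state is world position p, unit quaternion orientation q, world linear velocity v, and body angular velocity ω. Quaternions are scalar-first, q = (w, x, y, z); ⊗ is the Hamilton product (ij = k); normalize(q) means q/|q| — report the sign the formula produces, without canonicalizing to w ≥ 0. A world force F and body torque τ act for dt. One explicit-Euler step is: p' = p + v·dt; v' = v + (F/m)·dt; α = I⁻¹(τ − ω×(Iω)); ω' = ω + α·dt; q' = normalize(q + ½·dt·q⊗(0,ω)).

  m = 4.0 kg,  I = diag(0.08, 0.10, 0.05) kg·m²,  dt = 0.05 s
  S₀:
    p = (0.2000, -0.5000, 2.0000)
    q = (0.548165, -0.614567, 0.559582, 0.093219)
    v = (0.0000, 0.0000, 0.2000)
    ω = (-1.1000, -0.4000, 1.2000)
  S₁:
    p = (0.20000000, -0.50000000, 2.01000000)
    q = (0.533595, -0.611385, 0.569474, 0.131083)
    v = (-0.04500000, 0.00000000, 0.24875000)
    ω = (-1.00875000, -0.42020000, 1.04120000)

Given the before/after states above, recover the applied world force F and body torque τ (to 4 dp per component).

Δω = ω₁−ω₀ = (0.09125000, -0.02020000, -0.15880000)
precession coupling = (0.0240, -0.0396, 0.0088)
τ = I·(Δω/dt) + ω₀×(Iω₀) = (0.1700, -0.0800, -0.1500)
velocity change Δv = (-0.04500000, 0.00000000, 0.04875000)
applied force F = (-3.6000, 0.0000, 3.9000)

F = (-3.6000, 0.0000, 3.9000)
τ = (0.1700, -0.0800, -0.1500)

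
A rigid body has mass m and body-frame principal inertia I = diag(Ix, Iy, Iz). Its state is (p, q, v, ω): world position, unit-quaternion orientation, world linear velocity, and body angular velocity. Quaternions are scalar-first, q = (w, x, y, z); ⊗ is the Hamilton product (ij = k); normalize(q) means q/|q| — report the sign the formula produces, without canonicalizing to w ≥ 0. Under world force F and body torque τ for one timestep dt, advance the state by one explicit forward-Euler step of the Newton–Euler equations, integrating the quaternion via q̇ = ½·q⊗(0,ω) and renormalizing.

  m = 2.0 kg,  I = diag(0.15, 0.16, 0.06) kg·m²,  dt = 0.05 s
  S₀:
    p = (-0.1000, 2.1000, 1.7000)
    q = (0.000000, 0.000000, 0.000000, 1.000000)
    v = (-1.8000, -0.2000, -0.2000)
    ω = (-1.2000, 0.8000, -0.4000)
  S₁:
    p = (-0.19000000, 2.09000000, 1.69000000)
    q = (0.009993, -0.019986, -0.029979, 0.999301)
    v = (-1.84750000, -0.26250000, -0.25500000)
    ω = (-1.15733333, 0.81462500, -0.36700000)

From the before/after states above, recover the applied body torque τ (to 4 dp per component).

Δω = ω₁−ω₀ = (0.04266667, 0.01462500, 0.03300000)
ω₀×(Iω₀) = (0.0320, 0.0432, -0.0096)
τ = I·(Δω/dt) + ω₀×(Iω₀) = (0.1600, 0.0900, 0.0300)

τ = (0.1600, 0.0900, 0.0300)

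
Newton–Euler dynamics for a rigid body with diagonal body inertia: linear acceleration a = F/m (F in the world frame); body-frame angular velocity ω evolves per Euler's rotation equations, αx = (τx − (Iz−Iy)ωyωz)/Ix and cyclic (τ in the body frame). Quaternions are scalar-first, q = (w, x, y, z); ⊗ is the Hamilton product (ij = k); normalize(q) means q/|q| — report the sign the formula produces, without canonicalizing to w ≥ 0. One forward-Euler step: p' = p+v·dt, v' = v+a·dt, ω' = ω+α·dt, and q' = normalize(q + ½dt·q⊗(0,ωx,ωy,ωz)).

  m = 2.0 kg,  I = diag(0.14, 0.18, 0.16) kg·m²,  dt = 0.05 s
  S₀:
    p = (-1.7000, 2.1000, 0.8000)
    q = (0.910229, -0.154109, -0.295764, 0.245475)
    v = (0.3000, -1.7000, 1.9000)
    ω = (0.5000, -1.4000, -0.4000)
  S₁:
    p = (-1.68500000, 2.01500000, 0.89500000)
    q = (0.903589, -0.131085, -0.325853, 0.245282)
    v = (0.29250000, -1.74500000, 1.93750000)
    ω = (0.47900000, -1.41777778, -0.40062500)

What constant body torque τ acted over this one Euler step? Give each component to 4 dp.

ω₁ − ω₀ = (-0.02100000, -0.01777778, -0.00062500)
I·α + gyro = (-0.0700, -0.0600, -0.0300)

τ = (-0.0700, -0.0600, -0.0300)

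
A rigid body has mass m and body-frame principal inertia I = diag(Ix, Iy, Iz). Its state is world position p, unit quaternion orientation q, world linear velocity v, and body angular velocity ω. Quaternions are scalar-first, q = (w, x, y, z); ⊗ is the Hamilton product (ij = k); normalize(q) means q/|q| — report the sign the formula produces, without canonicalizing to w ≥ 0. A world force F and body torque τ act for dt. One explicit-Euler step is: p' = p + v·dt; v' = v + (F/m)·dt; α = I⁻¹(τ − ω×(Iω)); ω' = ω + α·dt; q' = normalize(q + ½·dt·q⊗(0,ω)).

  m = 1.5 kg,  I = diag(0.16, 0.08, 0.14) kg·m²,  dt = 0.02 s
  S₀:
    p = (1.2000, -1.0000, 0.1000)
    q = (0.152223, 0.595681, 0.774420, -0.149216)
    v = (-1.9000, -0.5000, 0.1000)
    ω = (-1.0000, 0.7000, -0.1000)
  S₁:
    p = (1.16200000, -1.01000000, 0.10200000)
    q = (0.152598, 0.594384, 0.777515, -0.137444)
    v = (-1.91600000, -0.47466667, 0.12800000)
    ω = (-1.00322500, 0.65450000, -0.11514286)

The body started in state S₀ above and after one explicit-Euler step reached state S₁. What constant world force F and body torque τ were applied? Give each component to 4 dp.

Δω = ω₁−ω₀ = (-0.00322500, -0.04550000, -0.01514286)
ω₀×(Iω₀) = (-0.0042, 0.0020, 0.0560)
τ = I·(Δω/dt) + ω₀×(Iω₀) = (-0.0300, -0.1800, -0.0500)
Δv = v₁−v₀ = (-0.01600000, 0.02533333, 0.02800000)
m·(v₁−v₀)/dt = (-1.2000, 1.9000, 2.1000)

F = (-1.2000, 1.9000, 2.1000)
τ = (-0.0300, -0.1800, -0.0500)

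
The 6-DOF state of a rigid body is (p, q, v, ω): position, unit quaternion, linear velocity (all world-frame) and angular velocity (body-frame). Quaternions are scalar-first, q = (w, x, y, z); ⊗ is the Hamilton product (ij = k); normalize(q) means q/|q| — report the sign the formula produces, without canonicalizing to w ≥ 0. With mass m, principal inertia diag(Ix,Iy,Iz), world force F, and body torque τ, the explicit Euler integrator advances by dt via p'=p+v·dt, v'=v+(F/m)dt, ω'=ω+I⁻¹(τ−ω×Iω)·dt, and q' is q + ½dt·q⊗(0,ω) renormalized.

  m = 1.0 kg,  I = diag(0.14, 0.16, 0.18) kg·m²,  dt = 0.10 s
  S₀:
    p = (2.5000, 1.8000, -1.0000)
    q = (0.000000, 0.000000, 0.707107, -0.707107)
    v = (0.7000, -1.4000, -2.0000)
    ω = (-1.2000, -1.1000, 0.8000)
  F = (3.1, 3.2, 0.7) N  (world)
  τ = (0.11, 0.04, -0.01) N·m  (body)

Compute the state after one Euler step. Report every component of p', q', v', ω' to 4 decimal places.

p' = (2.5700, 1.6600, -1.2000)
q' = (0.0669, -0.0106, 0.7465, -0.6620)
v' = (1.0100, -1.0800, -1.9300)
ω' = (-1.1089, -1.0990, 0.7798)

p' = p + v·dt = (2.5700, 1.6600, -1.2000)
v' = v + a·dt = (1.0100, -1.0800, -1.9300)
ω×(Iω) gyroscopic = (-0.0176, 0.0384, 0.0264)
α = I⁻¹(τ − ω×Iω) = (0.9114, 0.0100, -0.2022)
ω + α·dt = (-1.1089, -1.0990, 0.7798)
Hamilton product q⊗(0,ω) = (1.3435033, -0.2121321, 0.8485284, 0.8485284)
updated quaternion q' = (0.0669, -0.0106, 0.7465, -0.6620)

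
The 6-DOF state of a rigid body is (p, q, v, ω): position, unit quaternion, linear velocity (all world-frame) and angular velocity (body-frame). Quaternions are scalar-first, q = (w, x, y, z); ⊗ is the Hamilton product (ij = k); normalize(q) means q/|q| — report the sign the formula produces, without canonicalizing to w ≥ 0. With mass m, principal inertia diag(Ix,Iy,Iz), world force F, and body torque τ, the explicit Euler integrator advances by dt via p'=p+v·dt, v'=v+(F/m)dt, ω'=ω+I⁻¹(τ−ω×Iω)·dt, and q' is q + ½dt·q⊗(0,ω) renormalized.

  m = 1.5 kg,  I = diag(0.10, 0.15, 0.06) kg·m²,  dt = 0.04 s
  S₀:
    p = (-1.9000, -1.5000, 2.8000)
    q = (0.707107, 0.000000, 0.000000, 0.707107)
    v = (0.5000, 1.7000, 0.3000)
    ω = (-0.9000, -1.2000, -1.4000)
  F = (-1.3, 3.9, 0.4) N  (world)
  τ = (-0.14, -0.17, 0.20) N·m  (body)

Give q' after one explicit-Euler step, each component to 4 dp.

2q̇ = q⊗(0,ω) = (0.9899498, 0.2121321, -1.4849247, -0.9899498)
updated quaternion q' = (0.7263, 0.0042, -0.0297, 0.6867)

q' = (0.7263, 0.0042, -0.0297, 0.6867)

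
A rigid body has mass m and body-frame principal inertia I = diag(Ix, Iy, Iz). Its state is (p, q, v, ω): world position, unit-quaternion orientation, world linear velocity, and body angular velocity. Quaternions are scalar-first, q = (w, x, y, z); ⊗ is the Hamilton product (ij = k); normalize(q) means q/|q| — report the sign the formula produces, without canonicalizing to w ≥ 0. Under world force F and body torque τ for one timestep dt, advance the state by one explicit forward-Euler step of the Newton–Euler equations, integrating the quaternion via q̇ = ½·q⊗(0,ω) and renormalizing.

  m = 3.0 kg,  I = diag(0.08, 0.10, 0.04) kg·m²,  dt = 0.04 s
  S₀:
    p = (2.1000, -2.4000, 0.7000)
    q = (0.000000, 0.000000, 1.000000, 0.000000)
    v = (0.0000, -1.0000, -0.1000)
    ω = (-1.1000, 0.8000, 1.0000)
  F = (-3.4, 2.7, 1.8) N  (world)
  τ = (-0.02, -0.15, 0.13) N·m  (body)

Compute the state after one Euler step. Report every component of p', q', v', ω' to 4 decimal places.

p' = (2.1000, -2.4400, 0.6960)
q' = (-0.0160, 0.0200, 0.9994, 0.0220)
v' = (-0.0453, -0.9640, -0.0760)
ω' = (-1.0860, 0.7576, 1.1476)

a = (-1.1333, 0.9000, 0.6000)
p' = p + v·dt = (2.1000, -2.4400, 0.6960)
v' = v + a·dt = (-0.0453, -0.9640, -0.0760)
(τ − ω×Iω)/I = (0.3500, -1.0600, 3.6900)
ω' = ω + α·dt = (-1.0860, 0.7576, 1.1476)
2q̇ = q⊗(0,ω) = (-0.8000000, 1.0000000, 0.0000000, 1.1000000)
updated quaternion q' = (-0.0160, 0.0200, 0.9994, 0.0220)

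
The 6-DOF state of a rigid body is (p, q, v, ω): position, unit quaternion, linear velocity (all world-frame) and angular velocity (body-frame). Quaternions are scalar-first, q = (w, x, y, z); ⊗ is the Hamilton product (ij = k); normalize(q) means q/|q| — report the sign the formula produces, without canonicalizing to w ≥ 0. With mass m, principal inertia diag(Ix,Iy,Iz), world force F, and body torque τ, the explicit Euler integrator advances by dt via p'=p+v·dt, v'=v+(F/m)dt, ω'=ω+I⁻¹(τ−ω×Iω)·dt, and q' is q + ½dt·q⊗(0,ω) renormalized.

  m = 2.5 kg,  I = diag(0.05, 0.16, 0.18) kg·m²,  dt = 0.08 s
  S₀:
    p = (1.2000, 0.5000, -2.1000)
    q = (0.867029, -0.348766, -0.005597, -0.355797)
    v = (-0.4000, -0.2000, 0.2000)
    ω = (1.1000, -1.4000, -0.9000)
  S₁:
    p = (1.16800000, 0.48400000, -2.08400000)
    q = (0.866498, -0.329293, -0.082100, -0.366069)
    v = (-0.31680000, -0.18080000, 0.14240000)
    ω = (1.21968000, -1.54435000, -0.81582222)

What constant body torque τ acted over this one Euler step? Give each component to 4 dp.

rate change Δω = (0.11968000, -0.14435000, 0.08417778)
I·α + gyro = (0.1000, -0.1600, 0.0200)

τ = (0.1000, -0.1600, 0.0200)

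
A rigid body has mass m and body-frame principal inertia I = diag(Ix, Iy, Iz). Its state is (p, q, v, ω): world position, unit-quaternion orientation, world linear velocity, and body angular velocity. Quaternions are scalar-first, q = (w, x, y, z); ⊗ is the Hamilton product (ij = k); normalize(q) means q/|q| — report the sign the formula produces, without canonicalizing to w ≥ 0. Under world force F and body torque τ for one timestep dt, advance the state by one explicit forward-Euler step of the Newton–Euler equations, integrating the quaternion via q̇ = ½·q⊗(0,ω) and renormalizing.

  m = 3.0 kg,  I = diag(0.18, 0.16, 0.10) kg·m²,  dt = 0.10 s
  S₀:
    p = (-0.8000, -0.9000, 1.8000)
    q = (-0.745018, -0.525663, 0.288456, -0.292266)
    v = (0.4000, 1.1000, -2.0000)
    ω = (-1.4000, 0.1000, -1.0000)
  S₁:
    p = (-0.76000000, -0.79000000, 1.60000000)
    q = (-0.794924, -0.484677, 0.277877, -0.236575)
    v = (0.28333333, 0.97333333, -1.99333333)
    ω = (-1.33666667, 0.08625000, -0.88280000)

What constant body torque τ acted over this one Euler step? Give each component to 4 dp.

τ = (0.1200, 0.0900, 0.1200)

ω₁ − ω₀ = (0.06333333, -0.01375000, 0.11720000)
τ = I·(Δω/dt) + ω₀×(Iω₀) = (0.1200, 0.0900, 0.1200)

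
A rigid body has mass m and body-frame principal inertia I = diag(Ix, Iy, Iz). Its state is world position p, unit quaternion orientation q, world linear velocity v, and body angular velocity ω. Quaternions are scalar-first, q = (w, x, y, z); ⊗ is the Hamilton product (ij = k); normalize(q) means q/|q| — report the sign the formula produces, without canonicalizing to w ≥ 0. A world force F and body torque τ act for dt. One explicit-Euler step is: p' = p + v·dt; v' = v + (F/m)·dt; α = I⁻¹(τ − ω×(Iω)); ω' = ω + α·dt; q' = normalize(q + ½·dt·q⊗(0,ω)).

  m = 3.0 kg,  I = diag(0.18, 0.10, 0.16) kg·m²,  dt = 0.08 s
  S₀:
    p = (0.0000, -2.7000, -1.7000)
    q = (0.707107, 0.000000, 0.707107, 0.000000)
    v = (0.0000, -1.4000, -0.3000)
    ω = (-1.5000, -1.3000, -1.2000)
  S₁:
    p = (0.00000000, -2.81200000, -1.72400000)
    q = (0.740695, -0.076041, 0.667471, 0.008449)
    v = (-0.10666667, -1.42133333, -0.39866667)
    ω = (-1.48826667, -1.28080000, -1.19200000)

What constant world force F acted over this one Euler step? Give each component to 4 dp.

velocity change Δv = (-0.10666667, -0.02133333, -0.09866667)
applied force F = (-4.0000, -0.8000, -3.7000)

F = (-4.0000, -0.8000, -3.7000)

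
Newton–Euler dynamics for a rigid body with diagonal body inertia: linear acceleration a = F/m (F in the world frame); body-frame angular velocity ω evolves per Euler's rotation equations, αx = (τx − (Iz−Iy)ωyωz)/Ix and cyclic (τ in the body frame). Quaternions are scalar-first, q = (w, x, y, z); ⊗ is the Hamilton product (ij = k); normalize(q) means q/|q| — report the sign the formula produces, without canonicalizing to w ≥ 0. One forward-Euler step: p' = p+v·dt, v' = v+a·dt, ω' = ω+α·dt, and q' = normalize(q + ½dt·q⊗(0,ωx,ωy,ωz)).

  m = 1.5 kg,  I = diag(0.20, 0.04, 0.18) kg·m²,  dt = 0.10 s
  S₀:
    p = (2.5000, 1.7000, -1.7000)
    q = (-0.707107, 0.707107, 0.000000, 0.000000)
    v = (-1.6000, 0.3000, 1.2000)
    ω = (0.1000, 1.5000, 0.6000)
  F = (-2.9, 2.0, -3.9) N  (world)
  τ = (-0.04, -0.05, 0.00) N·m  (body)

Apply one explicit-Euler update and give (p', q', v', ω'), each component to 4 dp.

p' = (2.3400, 1.7300, -1.5800)
q' = (-0.7083, 0.7013, -0.0740, 0.0317)
v' = (-1.7933, 0.4333, 0.9400)
ω' = (0.0170, 1.3720, 0.6133)

angular accel α = (-0.8300, -1.2800, 0.1333)
ω + α·dt = (0.0170, 1.3720, 0.6133)
Hamilton product q⊗(0,ω) = (-0.0707107, -0.0707107, -1.4849247, 0.6363963)
q + ½dt·q⊗(0,ω), renormalized = (-0.7083, 0.7013, -0.0740, 0.0317)
linear accel F/m = (-1.9333, 1.3333, -2.6000)
p + v·dt = (2.3400, 1.7300, -1.5800)
new velocity v' = (-1.7933, 0.4333, 0.9400)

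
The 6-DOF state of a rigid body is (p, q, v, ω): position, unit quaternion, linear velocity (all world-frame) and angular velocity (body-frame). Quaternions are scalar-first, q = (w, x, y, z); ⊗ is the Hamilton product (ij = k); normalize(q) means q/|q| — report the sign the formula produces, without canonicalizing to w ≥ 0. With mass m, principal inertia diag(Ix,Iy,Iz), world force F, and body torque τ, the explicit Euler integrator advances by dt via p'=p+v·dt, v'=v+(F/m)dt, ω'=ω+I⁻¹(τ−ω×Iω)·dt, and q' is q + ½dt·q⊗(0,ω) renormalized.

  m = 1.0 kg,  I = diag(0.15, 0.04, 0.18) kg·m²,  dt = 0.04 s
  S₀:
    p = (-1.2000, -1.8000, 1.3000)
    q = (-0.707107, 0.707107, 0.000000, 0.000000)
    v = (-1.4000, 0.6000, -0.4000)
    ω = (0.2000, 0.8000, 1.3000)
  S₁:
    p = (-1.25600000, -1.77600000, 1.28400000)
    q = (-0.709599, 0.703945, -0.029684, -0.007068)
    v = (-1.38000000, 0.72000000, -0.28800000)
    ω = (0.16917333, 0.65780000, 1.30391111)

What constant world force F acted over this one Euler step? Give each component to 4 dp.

v₁ − v₀ = (0.02000000, 0.12000000, 0.11200000)
F = m·Δv/dt = (0.5000, 3.0000, 2.8000)

F = (0.5000, 3.0000, 2.8000)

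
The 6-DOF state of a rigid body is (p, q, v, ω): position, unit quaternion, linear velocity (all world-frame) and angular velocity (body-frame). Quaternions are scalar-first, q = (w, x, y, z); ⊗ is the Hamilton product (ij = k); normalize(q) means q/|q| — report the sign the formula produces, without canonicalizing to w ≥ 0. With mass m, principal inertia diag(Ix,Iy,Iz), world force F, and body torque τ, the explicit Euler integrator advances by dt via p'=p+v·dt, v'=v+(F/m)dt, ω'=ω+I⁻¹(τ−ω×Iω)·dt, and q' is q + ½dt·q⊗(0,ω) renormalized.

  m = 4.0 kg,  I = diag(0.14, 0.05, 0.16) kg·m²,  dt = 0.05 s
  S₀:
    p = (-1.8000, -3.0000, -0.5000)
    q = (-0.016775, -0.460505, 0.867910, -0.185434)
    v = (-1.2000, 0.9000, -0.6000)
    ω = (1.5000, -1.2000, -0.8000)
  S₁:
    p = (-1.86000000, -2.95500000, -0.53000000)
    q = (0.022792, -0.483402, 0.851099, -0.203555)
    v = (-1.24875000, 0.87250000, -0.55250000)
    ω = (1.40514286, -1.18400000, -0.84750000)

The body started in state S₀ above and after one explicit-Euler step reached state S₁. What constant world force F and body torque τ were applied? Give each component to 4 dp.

F = (-3.9000, -2.2000, 3.8000)
τ = (-0.1600, 0.0400, 0.0100)

ω₁ − ω₀ = (-0.09485714, 0.01600000, -0.04750000)
ω₀×(Iω₀) = (0.1056, 0.0240, 0.1620)
I·α + gyro = (-0.1600, 0.0400, 0.0100)
Δv = v₁−v₀ = (-0.04875000, -0.02750000, 0.04750000)
m·(v₁−v₀)/dt = (-3.9000, -2.2000, 3.8000)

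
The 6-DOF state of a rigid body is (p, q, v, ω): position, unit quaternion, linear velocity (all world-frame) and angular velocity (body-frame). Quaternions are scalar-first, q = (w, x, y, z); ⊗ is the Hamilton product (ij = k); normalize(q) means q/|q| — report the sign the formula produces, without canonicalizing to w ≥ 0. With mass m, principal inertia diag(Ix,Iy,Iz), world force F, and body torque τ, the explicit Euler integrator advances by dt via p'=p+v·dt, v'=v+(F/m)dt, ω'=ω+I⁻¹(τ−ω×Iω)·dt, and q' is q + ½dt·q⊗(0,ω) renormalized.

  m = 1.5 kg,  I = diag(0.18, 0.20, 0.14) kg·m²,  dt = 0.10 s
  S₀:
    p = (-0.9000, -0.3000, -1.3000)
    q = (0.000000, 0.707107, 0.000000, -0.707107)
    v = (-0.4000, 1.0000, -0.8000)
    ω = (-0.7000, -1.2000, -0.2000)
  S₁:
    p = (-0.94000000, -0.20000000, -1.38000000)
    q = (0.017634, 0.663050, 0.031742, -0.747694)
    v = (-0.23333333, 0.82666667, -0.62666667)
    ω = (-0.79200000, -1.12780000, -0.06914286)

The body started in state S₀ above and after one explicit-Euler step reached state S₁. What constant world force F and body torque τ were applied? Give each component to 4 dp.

F = (2.5000, -2.6000, 2.6000)
τ = (-0.1800, 0.1500, 0.2000)

v₁ − v₀ = (0.16666667, -0.17333333, 0.17333333)
F = m·Δv/dt = (2.5000, -2.6000, 2.6000)
ω₁ − ω₀ = (-0.09200000, 0.07220000, 0.13085714)
precession coupling = (-0.0144, 0.0056, 0.0168)
applied torque τ = (-0.1800, 0.1500, 0.2000)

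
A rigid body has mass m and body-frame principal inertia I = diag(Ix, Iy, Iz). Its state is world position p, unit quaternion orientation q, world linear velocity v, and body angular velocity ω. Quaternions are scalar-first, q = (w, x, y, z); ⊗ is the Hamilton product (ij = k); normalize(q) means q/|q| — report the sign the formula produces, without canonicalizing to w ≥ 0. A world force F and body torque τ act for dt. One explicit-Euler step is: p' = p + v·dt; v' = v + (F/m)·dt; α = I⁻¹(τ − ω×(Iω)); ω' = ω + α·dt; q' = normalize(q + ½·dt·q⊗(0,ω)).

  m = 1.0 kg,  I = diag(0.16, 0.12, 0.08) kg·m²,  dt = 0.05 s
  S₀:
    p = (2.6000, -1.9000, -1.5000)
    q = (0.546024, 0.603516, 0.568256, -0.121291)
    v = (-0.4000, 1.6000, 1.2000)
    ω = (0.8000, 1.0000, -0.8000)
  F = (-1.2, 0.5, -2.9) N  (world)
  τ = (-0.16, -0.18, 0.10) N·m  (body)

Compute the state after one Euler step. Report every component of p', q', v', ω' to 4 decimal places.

a = (-1.2000, 0.5000, -2.9000)
p' = p + v·dt = (2.5800, -1.8200, -1.4400)
new velocity v' = (-0.4600, 1.6250, 1.0550)
α = I⁻¹(τ − ω×Iω) = (-1.2000, -1.0733, 1.6500)
ω + α·dt = (0.7400, 0.9463, -0.7175)
Hamilton product q⊗(0,ω) = (-1.1481016, 0.1035054, 0.9318040, -0.2879080)
q + ½dt·q⊗(0,ω), renormalized = (0.5170, 0.6057, 0.5911, -0.1284)

p' = (2.5800, -1.8200, -1.4400)
q' = (0.5170, 0.6057, 0.5911, -0.1284)
v' = (-0.4600, 1.6250, 1.0550)
ω' = (0.7400, 0.9463, -0.7175)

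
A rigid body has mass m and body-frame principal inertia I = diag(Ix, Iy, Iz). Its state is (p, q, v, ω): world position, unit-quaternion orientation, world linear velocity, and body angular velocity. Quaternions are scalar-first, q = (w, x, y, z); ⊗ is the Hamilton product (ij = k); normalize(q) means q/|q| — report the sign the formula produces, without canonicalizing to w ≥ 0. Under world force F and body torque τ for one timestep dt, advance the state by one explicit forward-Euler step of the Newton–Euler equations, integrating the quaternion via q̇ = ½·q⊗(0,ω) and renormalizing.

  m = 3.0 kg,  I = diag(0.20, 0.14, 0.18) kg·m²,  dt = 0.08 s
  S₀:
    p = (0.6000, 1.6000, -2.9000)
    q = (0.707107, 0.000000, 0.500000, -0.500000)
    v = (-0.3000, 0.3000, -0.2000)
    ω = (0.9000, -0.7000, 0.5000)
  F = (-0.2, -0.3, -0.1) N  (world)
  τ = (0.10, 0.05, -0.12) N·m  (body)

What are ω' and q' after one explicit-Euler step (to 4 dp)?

ω' = (0.9456, -0.6766, 0.4299)
q' = (0.7302, 0.0214, 0.4616, -0.5032)

precession coupling ω×(Iω) = (-0.0140, 0.0090, 0.0378)
angular accel α = (0.5700, 0.2929, -0.8767)
new body rate ω' = (0.9456, -0.6766, 0.4299)
2q̇ = q⊗(0,ω) = (0.6000000, 0.5363963, -0.9449749, -0.0964465)
q' = normalize(q + ½dt·q⊗(0,ω)) = (0.7302, 0.0214, 0.4616, -0.5032)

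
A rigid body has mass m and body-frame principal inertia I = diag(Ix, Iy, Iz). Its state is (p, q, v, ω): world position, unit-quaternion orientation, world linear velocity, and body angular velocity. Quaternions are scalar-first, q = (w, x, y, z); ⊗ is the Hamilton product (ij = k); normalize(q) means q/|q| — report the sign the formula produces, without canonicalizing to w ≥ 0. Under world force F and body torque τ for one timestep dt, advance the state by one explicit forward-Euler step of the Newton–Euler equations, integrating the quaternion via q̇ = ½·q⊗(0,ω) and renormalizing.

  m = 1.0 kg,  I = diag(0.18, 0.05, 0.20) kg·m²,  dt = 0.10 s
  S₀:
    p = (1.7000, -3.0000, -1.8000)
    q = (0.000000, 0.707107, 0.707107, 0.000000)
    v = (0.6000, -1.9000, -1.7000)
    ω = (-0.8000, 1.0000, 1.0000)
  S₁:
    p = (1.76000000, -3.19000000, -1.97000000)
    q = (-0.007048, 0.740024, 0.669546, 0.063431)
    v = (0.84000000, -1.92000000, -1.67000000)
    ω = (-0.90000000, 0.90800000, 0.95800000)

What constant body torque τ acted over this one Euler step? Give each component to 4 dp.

τ = (-0.0300, -0.0300, 0.0200)

ω₁ − ω₀ = (-0.10000000, -0.09200000, -0.04200000)
ω₀×(Iω₀) = (0.1500, 0.0160, 0.1040)
τ = I·(Δω/dt) + ω₀×(Iω₀) = (-0.0300, -0.0300, 0.0200)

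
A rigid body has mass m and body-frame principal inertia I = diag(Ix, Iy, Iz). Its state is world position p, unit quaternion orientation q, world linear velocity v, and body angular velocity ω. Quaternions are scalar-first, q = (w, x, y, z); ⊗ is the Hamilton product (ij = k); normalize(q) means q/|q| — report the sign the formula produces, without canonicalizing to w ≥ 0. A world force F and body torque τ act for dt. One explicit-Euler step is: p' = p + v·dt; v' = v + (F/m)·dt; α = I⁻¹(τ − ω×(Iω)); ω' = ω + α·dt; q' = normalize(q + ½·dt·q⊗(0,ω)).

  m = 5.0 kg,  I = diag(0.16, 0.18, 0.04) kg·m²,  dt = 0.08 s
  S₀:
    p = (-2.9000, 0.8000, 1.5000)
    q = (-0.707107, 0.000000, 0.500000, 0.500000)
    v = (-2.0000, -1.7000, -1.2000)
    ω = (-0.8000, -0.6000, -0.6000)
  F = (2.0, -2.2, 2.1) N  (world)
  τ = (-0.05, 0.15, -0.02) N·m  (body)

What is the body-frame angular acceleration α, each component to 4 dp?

α = (0.0025, 0.5133, -0.7400)

precession coupling ω×(Iω) = (-0.0504, 0.0576, 0.0096)
angular accel α = (0.0025, 0.5133, -0.7400)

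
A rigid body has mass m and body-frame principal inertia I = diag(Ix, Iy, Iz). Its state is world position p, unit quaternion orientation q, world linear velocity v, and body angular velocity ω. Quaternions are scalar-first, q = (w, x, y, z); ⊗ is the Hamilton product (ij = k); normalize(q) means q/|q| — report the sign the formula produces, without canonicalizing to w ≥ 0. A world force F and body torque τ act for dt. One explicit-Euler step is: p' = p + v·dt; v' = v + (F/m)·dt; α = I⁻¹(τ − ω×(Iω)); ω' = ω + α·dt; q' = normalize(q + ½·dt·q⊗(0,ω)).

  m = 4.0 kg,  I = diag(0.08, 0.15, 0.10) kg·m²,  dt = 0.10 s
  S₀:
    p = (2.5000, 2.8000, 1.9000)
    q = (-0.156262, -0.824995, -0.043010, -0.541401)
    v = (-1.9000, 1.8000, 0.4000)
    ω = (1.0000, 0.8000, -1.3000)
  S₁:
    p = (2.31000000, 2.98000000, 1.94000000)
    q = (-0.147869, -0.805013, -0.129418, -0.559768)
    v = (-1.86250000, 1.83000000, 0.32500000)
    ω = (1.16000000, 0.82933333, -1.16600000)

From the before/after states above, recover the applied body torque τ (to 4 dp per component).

rate change Δω = (0.16000000, 0.02933333, 0.13400000)
precession coupling = (0.0520, 0.0260, 0.0560)
I·α + gyro = (0.1800, 0.0700, 0.1900)

τ = (0.1800, 0.0700, 0.1900)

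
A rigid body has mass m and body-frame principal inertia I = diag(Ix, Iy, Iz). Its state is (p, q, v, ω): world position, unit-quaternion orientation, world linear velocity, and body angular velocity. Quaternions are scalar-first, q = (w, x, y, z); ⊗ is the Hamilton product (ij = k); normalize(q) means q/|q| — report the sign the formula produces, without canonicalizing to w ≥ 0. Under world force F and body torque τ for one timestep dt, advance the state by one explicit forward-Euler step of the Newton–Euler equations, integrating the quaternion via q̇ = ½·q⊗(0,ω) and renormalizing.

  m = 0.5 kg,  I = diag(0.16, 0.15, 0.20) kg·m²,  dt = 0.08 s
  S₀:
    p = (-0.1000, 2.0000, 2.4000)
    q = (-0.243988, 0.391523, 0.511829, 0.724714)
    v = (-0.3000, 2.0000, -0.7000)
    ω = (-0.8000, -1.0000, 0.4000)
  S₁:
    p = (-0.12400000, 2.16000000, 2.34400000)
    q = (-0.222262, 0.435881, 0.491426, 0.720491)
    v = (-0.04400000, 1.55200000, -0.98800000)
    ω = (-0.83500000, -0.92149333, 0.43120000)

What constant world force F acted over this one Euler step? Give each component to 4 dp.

F = (1.6000, -2.8000, -1.8000)

velocity change Δv = (0.25600000, -0.44800000, -0.28800000)
applied force F = (1.6000, -2.8000, -1.8000)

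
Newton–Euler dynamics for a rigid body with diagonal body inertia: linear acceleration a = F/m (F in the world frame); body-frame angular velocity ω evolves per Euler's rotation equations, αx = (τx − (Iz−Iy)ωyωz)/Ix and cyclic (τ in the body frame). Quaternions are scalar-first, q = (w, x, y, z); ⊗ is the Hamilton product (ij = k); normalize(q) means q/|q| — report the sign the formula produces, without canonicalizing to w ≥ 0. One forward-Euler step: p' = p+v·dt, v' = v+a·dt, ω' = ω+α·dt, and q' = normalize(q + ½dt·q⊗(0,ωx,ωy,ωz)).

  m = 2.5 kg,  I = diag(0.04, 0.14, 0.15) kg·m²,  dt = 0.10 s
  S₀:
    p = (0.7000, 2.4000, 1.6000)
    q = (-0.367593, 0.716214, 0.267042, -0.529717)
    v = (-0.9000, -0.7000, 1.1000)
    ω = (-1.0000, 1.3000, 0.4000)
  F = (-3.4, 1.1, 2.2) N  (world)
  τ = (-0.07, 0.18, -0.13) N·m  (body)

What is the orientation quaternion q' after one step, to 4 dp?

q' = (-0.3373, 0.7716, 0.2544, -0.4755)

Hamilton product q⊗(0,ω) = (0.5809462, 1.1630419, -0.2346395, 1.0510830)
q' = normalize(q + ½dt·q⊗(0,ω)) = (-0.3373, 0.7716, 0.2544, -0.4755)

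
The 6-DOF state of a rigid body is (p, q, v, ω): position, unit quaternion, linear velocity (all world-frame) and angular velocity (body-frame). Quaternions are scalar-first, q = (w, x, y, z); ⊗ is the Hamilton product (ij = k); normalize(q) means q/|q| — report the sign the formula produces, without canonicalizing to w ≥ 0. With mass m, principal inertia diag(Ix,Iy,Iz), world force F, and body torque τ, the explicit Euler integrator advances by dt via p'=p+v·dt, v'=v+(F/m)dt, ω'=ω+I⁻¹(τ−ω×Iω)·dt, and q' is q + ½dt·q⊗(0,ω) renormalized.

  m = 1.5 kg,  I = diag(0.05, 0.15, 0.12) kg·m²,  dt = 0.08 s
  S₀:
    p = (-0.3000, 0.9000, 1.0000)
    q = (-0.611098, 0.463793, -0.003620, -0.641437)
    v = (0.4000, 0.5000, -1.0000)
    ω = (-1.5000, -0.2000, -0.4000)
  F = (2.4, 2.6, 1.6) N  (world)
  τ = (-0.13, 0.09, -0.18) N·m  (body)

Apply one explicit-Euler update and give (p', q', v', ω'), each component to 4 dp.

p' = (-0.2680, 0.9400, 0.9200)
q' = (-0.5924, 0.4944, 0.0471, -0.6343)
v' = (0.5280, 0.6387, -0.9147)
ω' = (-1.7042, -0.1296, -0.5400)

angular accel α = (-2.5520, 0.8800, -1.7500)
ω + α·dt = (-1.7042, -0.1296, -0.5400)
q⊗(0,ω) = (0.4383907, 0.7898076, 1.2698923, 0.1462506)
q' = normalize(q + ½dt·q⊗(0,ω)) = (-0.5924, 0.4944, 0.0471, -0.6343)
p + v·dt = (-0.2680, 0.9400, 0.9200)
v + (F/m)dt = (0.5280, 0.6387, -0.9147)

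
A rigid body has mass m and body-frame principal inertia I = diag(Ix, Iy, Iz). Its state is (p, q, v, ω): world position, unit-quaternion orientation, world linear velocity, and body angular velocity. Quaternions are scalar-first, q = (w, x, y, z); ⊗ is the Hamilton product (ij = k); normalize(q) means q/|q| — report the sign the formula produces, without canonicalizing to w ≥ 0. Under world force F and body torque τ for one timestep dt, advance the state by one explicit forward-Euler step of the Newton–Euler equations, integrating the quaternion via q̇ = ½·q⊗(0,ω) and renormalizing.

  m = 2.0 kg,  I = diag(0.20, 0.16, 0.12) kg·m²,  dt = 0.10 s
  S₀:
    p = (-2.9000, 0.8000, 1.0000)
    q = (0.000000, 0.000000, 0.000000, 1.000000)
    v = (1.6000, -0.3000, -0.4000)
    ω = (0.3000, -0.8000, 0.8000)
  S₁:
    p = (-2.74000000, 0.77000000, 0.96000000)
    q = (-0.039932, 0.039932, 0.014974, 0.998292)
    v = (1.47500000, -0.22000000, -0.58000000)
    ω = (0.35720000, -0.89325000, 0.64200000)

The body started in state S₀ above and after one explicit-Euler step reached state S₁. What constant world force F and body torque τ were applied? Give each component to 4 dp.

rate change Δω = (0.05720000, -0.09325000, -0.15800000)
I·α + gyro = (0.1400, -0.1300, -0.1800)
velocity change Δv = (-0.12500000, 0.08000000, -0.18000000)
F = m·Δv/dt = (-2.5000, 1.6000, -3.6000)

F = (-2.5000, 1.6000, -3.6000)
τ = (0.1400, -0.1300, -0.1800)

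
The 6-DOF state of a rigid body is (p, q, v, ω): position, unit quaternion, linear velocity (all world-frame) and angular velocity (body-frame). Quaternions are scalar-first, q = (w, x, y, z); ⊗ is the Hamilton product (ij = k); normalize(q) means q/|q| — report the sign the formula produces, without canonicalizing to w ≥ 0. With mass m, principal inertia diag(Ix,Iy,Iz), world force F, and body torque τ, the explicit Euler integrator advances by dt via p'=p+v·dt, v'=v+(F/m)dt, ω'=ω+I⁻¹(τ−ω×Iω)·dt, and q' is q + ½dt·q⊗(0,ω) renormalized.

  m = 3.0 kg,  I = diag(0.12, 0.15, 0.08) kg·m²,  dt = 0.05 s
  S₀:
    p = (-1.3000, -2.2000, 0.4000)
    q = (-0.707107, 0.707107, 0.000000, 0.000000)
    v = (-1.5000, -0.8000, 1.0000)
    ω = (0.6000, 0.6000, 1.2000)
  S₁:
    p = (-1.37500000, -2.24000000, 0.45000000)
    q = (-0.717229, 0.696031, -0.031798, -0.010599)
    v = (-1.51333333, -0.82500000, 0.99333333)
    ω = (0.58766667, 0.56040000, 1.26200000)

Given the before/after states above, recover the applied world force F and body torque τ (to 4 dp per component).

F = (-0.8000, -1.5000, -0.4000)
τ = (-0.0800, -0.0900, 0.1100)

Δω = ω₁−ω₀ = (-0.01233333, -0.03960000, 0.06200000)
gyro term ω₀×Iω₀ = (-0.0504, 0.0288, 0.0108)
applied torque τ = (-0.0800, -0.0900, 0.1100)
Δv = v₁−v₀ = (-0.01333333, -0.02500000, -0.00666667)
F = m·Δv/dt = (-0.8000, -1.5000, -0.4000)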